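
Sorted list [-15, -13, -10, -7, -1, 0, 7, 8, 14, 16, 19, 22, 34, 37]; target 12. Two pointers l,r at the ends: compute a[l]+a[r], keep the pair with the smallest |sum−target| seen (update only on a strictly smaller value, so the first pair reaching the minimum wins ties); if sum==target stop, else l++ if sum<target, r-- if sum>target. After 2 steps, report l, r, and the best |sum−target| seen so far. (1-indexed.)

l=1 r=14: -15+37=22 d=10 *, r--
l=1 r=13: -15+34=19 d=7 *, r--

l=1, r=12, best |Δ|=7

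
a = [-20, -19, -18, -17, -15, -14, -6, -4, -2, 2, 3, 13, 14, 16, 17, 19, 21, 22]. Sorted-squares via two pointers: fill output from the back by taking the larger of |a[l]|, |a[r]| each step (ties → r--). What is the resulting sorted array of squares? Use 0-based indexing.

[0,17] |-20|<=|22| out[17]=484 → r--
[0,16] |-20|<=|21| out[16]=441 → r--
[0,15] |-20|>|19| out[15]=400 → l++
[1,15] |-19|<=|19| out[14]=361 → r--
[1,14] |-19|>|17| out[13]=361 → l++
[2,14] |-18|>|17| out[12]=324 → l++
[3,14] |-17|<=|17| out[11]=289 → r--
[3,13] |-17|>|16| out[10]=289 → l++
[4,13] |-15|<=|16| out[9]=256 → r--
[4,12] |-15|>|14| out[8]=225 → l++
[5,12] |-14|<=|14| out[7]=196 → r--
[5,11] |-14|>|13| out[6]=196 → l++
[6,11] |-6|<=|13| out[5]=169 → r--
[6,10] |-6|>|3| out[4]=36 → l++
[7,10] |-4|>|3| out[3]=16 → l++
[8,10] |-2|<=|3| out[2]=9 → r--
[8,9] |-2|<=|2| out[1]=4 → r--
[8,8] |-2|<=|-2| out[0]=4 → r--

[4, 4, 9, 16, 36, 169, 196, 196, 225, 256, 289, 289, 324, 361, 361, 400, 441, 484]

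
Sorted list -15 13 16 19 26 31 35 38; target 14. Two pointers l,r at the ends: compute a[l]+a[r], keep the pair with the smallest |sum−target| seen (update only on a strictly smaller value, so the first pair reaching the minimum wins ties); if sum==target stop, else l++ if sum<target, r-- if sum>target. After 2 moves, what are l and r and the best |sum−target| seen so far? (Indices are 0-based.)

l=0, r=5, best |Δ|=6

l=0 r=7: -15+38=23 d=9 *, r--
l=0 r=6: -15+35=20 d=6 *, r--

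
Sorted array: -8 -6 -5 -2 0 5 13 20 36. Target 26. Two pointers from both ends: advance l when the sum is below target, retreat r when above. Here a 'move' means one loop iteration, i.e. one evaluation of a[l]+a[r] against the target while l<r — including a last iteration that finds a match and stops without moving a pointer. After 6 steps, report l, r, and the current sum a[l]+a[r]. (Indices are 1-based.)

[1,9] -8+36=28 >26 → r--
[1,8] -8+20=12 <26 → l++
[2,8] -6+20=14 <26 → l++
[3,8] -5+20=15 <26 → l++
[4,8] -2+20=18 <26 → l++
[5,8] 0+20=20 <26 → l++

l=6, r=8, sum=25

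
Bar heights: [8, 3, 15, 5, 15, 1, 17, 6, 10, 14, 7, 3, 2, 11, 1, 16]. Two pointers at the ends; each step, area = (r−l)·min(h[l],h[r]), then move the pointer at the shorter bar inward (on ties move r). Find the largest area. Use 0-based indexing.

max area = 195

[0,15] min(8,16)*15=120 best=120 * → l++
[1,15] min(3,16)*14=42 best=120 → l++
[2,15] min(15,16)*13=195 best=195 * → l++
[3,15] min(5,16)*12=60 best=195 → l++
[4,15] min(15,16)*11=165 best=195 → l++
[5,15] min(1,16)*10=10 best=195 → l++
[6,15] min(17,16)*9=144 best=195 → r--
[6,14] min(17,1)*8=8 best=195 → r--
[6,13] min(17,11)*7=77 best=195 → r--
[6,12] min(17,2)*6=12 best=195 → r--
[6,11] min(17,3)*5=15 best=195 → r--
[6,10] min(17,7)*4=28 best=195 → r--
[6,9] min(17,14)*3=42 best=195 → r--
[6,8] min(17,10)*2=20 best=195 → r--
[6,7] min(17,6)*1=6 best=195 → r--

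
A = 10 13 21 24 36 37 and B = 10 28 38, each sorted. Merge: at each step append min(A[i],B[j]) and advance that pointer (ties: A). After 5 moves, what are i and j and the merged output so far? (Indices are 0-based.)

[i=0,j=0] A[i]=10<=B[j]=10 take 10 → i++
[i=1,j=0] A[i]=13>B[j]=10 take 10 → j++
[i=1,j=1] A[i]=13<=B[j]=28 take 13 → i++
[i=2,j=1] A[i]=21<=B[j]=28 take 21 → i++
[i=3,j=1] A[i]=24<=B[j]=28 take 24 → i++

i=4, j=1, merged so far=[10, 10, 13, 21, 24]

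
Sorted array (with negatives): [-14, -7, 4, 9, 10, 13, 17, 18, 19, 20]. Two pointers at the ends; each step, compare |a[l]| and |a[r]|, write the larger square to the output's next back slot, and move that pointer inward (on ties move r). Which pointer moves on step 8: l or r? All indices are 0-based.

r

l=0 r=9: |-14|<=|20| out[9]=400, r--
l=0 r=8: |-14|<=|19| out[8]=361, r--
l=0 r=7: |-14|<=|18| out[7]=324, r--
l=0 r=6: |-14|<=|17| out[6]=289, r--
l=0 r=5: |-14|>|13| out[5]=196, l++
l=1 r=5: |-7|<=|13| out[4]=169, r--
l=1 r=4: |-7|<=|10| out[3]=100, r--
l=1 r=3: |-7|<=|9| out[2]=81, r--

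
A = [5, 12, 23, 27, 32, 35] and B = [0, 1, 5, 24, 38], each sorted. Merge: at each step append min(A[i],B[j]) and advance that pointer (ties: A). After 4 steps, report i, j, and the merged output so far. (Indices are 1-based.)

i=1 j=1: A[i]=5>B[j]=0 take 0, j++
i=1 j=2: A[i]=5>B[j]=1 take 1, j++
i=1 j=3: A[i]=5<=B[j]=5 take 5, i++
i=2 j=3: A[i]=12>B[j]=5 take 5, j++

i=2, j=4, merged so far=[0, 1, 5, 5]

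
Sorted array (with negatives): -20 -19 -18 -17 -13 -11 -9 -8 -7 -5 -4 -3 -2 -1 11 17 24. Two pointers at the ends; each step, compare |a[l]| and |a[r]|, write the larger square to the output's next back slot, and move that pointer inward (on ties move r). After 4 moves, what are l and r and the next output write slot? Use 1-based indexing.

l=4, r=16, next write slot=13

[1,17] |-20|<=|24| out[17]=576 → r--
[1,16] |-20|>|17| out[16]=400 → l++
[2,16] |-19|>|17| out[15]=361 → l++
[3,16] |-18|>|17| out[14]=324 → l++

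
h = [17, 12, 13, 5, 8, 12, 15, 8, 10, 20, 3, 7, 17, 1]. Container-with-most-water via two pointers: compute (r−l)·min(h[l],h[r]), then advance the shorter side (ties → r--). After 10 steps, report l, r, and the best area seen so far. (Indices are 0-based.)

l=6, r=9, best area=204

[0,13] min(17,1)*13=13 best=13 * → r--
[0,12] min(17,17)*12=204 best=204 * → r--
[0,11] min(17,7)*11=77 best=204 → r--
[0,10] min(17,3)*10=30 best=204 → r--
[0,9] min(17,20)*9=153 best=204 → l++
[1,9] min(12,20)*8=96 best=204 → l++
[2,9] min(13,20)*7=91 best=204 → l++
[3,9] min(5,20)*6=30 best=204 → l++
[4,9] min(8,20)*5=40 best=204 → l++
[5,9] min(12,20)*4=48 best=204 → l++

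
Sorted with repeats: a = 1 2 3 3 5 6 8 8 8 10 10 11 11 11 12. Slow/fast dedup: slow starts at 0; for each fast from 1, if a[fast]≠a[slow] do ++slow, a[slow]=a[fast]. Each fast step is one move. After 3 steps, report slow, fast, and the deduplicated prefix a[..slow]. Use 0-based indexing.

slow=2, fast=4, prefix=[1, 2, 3]

slow=0 fast=1: a[fast]=2≠a[slow]=1 write a[1]=2, slow++,fast++
slow=1 fast=2: a[fast]=3≠a[slow]=2 write a[2]=3, slow++,fast++
slow=2 fast=3: a[fast]=3=a[slow] dup, fast++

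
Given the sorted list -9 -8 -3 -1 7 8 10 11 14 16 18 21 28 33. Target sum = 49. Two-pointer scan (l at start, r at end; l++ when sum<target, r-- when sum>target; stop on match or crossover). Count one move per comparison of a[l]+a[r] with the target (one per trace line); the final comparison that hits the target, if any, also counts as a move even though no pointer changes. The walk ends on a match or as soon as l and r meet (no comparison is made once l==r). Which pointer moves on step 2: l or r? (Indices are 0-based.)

l

l=0 r=13: -9+33=24 <49, l++
l=1 r=13: -8+33=25 <49, l++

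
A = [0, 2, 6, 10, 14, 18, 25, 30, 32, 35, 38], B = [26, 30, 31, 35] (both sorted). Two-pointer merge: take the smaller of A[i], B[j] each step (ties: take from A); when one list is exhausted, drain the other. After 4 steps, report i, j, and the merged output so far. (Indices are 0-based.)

[i=0,j=0] A[i]=0<=B[j]=26 take 0 → i++
[i=1,j=0] A[i]=2<=B[j]=26 take 2 → i++
[i=2,j=0] A[i]=6<=B[j]=26 take 6 → i++
[i=3,j=0] A[i]=10<=B[j]=26 take 10 → i++

i=4, j=0, merged so far=[0, 2, 6, 10]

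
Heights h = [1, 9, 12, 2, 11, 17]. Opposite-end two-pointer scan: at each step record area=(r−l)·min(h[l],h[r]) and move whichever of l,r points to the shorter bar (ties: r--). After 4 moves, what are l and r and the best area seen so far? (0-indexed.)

[0,5] min(1,17)*5=5 best=5 * → l++
[1,5] min(9,17)*4=36 best=36 * → l++
[2,5] min(12,17)*3=36 best=36 → l++
[3,5] min(2,17)*2=4 best=36 → l++

l=4, r=5, best area=36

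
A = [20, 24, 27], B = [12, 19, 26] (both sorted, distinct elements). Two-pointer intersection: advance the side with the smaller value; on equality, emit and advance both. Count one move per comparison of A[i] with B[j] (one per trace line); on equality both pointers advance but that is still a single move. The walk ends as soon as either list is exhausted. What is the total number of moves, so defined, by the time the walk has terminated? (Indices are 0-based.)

5 moves

[i=0,j=0] 20>12 → j++
[i=0,j=1] 20>19 → j++
[i=0,j=2] 20<26 → i++
[i=1,j=2] 24<26 → i++
[i=2,j=2] 27>26 → j++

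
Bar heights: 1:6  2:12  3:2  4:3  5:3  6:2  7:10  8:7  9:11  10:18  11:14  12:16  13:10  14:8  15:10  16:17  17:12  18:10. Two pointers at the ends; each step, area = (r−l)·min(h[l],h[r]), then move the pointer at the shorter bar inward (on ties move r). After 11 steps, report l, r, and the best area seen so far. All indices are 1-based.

[1,18] min(6,10)*17=102 best=102 * → l++
[2,18] min(12,10)*16=160 best=160 * → r--
[2,17] min(12,12)*15=180 best=180 * → r--
[2,16] min(12,17)*14=168 best=180 → l++
[3,16] min(2,17)*13=26 best=180 → l++
[4,16] min(3,17)*12=36 best=180 → l++
[5,16] min(3,17)*11=33 best=180 → l++
[6,16] min(2,17)*10=20 best=180 → l++
[7,16] min(10,17)*9=90 best=180 → l++
[8,16] min(7,17)*8=56 best=180 → l++
[9,16] min(11,17)*7=77 best=180 → l++

l=10, r=16, best area=180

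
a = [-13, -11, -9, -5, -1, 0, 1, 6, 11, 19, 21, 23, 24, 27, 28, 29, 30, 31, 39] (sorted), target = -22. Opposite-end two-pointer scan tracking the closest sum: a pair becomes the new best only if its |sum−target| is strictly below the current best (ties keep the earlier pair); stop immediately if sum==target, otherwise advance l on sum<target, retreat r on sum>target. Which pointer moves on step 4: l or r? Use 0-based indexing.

l=0 r=18: -13+39=26 d=48 *, r--
l=0 r=17: -13+31=18 d=40 *, r--
l=0 r=16: -13+30=17 d=39 *, r--
l=0 r=15: -13+29=16 d=38 *, r--

r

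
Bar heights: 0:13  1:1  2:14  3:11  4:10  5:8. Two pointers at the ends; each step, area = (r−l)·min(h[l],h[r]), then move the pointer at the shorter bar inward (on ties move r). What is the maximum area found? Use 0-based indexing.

max area = 40

[0,5] min(13,8)*5=40 best=40 * → r--
[0,4] min(13,10)*4=40 best=40 → r--
[0,3] min(13,11)*3=33 best=40 → r--
[0,2] min(13,14)*2=26 best=40 → l++
[1,2] min(1,14)*1=1 best=40 → l++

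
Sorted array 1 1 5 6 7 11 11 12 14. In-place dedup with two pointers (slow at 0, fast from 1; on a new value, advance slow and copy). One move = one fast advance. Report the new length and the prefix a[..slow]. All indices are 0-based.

slow=0 fast=1: a[fast]=1=a[slow] dup, fast++
slow=0 fast=2: a[fast]=5≠a[slow]=1 write a[1]=5, slow++,fast++
slow=1 fast=3: a[fast]=6≠a[slow]=5 write a[2]=6, slow++,fast++
slow=2 fast=4: a[fast]=7≠a[slow]=6 write a[3]=7, slow++,fast++
slow=3 fast=5: a[fast]=11≠a[slow]=7 write a[4]=11, slow++,fast++
slow=4 fast=6: a[fast]=11=a[slow] dup, fast++
slow=4 fast=7: a[fast]=12≠a[slow]=11 write a[5]=12, slow++,fast++
slow=5 fast=8: a[fast]=14≠a[slow]=12 write a[6]=14, slow++,fast++

length 7; prefix = [1, 5, 6, 7, 11, 12, 14]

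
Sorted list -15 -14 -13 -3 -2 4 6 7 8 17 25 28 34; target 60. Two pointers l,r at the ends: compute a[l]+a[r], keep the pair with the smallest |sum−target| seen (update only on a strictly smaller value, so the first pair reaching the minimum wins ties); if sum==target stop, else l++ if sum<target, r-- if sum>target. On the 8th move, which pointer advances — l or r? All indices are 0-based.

l

[0,12] -15+34=19 d=41 * → l++
[1,12] -14+34=20 d=40 * → l++
[2,12] -13+34=21 d=39 * → l++
[3,12] -3+34=31 d=29 * → l++
[4,12] -2+34=32 d=28 * → l++
[5,12] 4+34=38 d=22 * → l++
[6,12] 6+34=40 d=20 * → l++
[7,12] 7+34=41 d=19 * → l++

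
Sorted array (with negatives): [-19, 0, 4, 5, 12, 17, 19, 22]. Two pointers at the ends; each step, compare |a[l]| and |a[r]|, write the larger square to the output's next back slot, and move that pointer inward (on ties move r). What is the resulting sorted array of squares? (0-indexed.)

[0,7] |-19|<=|22| out[7]=484 → r--
[0,6] |-19|<=|19| out[6]=361 → r--
[0,5] |-19|>|17| out[5]=361 → l++
[1,5] |0|<=|17| out[4]=289 → r--
[1,4] |0|<=|12| out[3]=144 → r--
[1,3] |0|<=|5| out[2]=25 → r--
[1,2] |0|<=|4| out[1]=16 → r--
[1,1] |0|<=|0| out[0]=0 → r--

[0, 16, 25, 144, 289, 361, 361, 484]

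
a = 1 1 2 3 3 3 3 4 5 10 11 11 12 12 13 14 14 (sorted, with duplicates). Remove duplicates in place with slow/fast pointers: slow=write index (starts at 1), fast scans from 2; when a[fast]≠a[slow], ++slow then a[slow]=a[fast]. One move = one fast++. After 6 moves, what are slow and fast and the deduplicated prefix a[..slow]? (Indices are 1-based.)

slow=3, fast=8, prefix=[1, 2, 3]

slow=1 fast=2: a[fast]=1=a[slow] dup, fast++
slow=1 fast=3: a[fast]=2≠a[slow]=1 write a[2]=2, slow++,fast++
slow=2 fast=4: a[fast]=3≠a[slow]=2 write a[3]=3, slow++,fast++
slow=3 fast=5: a[fast]=3=a[slow] dup, fast++
slow=3 fast=6: a[fast]=3=a[slow] dup, fast++
slow=3 fast=7: a[fast]=3=a[slow] dup, fast++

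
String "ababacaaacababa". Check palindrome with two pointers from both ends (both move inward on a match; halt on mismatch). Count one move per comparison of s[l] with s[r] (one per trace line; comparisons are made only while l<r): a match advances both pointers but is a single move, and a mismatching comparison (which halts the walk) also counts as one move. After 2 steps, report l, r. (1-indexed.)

l=1 r=15: 'a'=='a', l++,r--
l=2 r=14: 'b'=='b', l++,r--

l=3, r=13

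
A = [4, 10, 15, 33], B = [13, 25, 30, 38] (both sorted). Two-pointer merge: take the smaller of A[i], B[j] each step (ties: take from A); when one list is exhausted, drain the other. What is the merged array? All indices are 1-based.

[4, 10, 13, 15, 25, 30, 33, 38]

i=1 j=1: A[i]=4<=B[j]=13 take 4, i++
i=2 j=1: A[i]=10<=B[j]=13 take 10, i++
i=3 j=1: A[i]=15>B[j]=13 take 13, j++
i=3 j=2: A[i]=15<=B[j]=25 take 15, i++
i=4 j=2: A[i]=33>B[j]=25 take 25, j++
i=4 j=3: A[i]=33>B[j]=30 take 30, j++
i=4 j=4: A[i]=33<=B[j]=38 take 33, i++
i=5 j=4: A done, take B[j]=38, j++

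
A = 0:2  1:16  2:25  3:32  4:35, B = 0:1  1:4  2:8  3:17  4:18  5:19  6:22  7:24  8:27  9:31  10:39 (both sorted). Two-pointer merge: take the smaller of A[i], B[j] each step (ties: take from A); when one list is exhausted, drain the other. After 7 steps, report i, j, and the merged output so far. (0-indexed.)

[i=0,j=0] A[i]=2>B[j]=1 take 1 → j++
[i=0,j=1] A[i]=2<=B[j]=4 take 2 → i++
[i=1,j=1] A[i]=16>B[j]=4 take 4 → j++
[i=1,j=2] A[i]=16>B[j]=8 take 8 → j++
[i=1,j=3] A[i]=16<=B[j]=17 take 16 → i++
[i=2,j=3] A[i]=25>B[j]=17 take 17 → j++
[i=2,j=4] A[i]=25>B[j]=18 take 18 → j++

i=2, j=5, merged so far=[1, 2, 4, 8, 16, 17, 18]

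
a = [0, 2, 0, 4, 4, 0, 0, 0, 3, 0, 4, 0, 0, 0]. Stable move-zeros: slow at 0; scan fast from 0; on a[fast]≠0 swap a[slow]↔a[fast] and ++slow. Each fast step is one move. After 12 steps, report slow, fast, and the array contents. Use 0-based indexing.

(s=0,f=0) a[fast]=0 → fast++
(s=0,f=1) a[fast]=2≠0 swap→a[0]=2 → slow++,fast++
(s=1,f=2) a[fast]=0 → fast++
(s=1,f=3) a[fast]=4≠0 swap→a[1]=4 → slow++,fast++
(s=2,f=4) a[fast]=4≠0 swap→a[2]=4 → slow++,fast++
(s=3,f=5) a[fast]=0 → fast++
(s=3,f=6) a[fast]=0 → fast++
(s=3,f=7) a[fast]=0 → fast++
(s=3,f=8) a[fast]=3≠0 swap→a[3]=3 → slow++,fast++
(s=4,f=9) a[fast]=0 → fast++
(s=4,f=10) a[fast]=4≠0 swap→a[4]=4 → slow++,fast++
(s=5,f=11) a[fast]=0 → fast++

slow=5, fast=12, a=[2, 4, 4, 3, 4, 0, 0, 0, 0, 0, 0, 0, 0, 0]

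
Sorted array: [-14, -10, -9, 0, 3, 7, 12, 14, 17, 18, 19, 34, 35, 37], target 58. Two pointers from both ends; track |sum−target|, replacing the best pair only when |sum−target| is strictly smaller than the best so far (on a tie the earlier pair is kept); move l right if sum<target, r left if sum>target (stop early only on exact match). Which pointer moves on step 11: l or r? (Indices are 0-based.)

l

[0,13] -14+37=23 d=35 * → l++
[1,13] -10+37=27 d=31 * → l++
[2,13] -9+37=28 d=30 * → l++
[3,13] 0+37=37 d=21 * → l++
[4,13] 3+37=40 d=18 * → l++
[5,13] 7+37=44 d=14 * → l++
[6,13] 12+37=49 d=9 * → l++
[7,13] 14+37=51 d=7 * → l++
[8,13] 17+37=54 d=4 * → l++
[9,13] 18+37=55 d=3 * → l++
[10,13] 19+37=56 d=2 * → l++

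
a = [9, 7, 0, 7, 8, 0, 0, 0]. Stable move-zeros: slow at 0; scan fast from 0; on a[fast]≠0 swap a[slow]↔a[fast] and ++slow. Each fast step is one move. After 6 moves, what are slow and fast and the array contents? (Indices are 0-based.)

slow=4, fast=6, a=[9, 7, 7, 8, 0, 0, 0, 0]

(s=0,f=0) a[fast]=9≠0 swap→a[0]=9 → slow++,fast++
(s=1,f=1) a[fast]=7≠0 swap→a[1]=7 → slow++,fast++
(s=2,f=2) a[fast]=0 → fast++
(s=2,f=3) a[fast]=7≠0 swap→a[2]=7 → slow++,fast++
(s=3,f=4) a[fast]=8≠0 swap→a[3]=8 → slow++,fast++
(s=4,f=5) a[fast]=0 → fast++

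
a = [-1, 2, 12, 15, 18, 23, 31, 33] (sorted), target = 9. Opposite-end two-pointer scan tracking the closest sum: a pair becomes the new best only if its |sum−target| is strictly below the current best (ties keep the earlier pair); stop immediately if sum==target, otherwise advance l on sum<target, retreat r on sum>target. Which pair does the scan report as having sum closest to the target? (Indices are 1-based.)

l=1 r=8: -1+33=32 d=23 *, r--
l=1 r=7: -1+31=30 d=21 *, r--
l=1 r=6: -1+23=22 d=13 *, r--
l=1 r=5: -1+18=17 d=8 *, r--
l=1 r=4: -1+15=14 d=5 *, r--
l=1 r=3: -1+12=11 d=2 *, r--
l=1 r=2: -1+2=1 d=8, l++

pair (-1, 12) with sum 11 (|Δ|=2)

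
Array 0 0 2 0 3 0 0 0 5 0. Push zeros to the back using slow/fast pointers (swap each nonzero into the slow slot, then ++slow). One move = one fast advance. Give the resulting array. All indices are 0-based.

(s=0,f=0) a[fast]=0 → fast++
(s=0,f=1) a[fast]=0 → fast++
(s=0,f=2) a[fast]=2≠0 swap→a[0]=2 → slow++,fast++
(s=1,f=3) a[fast]=0 → fast++
(s=1,f=4) a[fast]=3≠0 swap→a[1]=3 → slow++,fast++
(s=2,f=5) a[fast]=0 → fast++
(s=2,f=6) a[fast]=0 → fast++
(s=2,f=7) a[fast]=0 → fast++
(s=2,f=8) a[fast]=5≠0 swap→a[2]=5 → slow++,fast++
(s=3,f=9) a[fast]=0 → fast++

[2, 3, 5, 0, 0, 0, 0, 0, 0, 0]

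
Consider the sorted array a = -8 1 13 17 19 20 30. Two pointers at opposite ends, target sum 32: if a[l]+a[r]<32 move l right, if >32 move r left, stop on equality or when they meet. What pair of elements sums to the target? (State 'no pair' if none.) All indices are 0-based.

[0,6] -8+30=22 <32 → l++
[1,6] 1+30=31 <32 → l++
[2,6] 13+30=43 >32 → r--
[2,5] 13+20=33 >32 → r--
[2,4] 13+19=32 → found

(13, 19)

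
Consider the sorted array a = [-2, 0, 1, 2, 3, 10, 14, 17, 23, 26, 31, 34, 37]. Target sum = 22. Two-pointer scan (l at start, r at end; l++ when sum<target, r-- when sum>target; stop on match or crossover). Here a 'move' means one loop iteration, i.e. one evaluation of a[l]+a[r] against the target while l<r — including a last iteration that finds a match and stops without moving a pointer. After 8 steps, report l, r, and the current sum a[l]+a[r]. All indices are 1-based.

l=4, r=8, sum=19

l=1 r=13: -2+37=35 >22, r--
l=1 r=12: -2+34=32 >22, r--
l=1 r=11: -2+31=29 >22, r--
l=1 r=10: -2+26=24 >22, r--
l=1 r=9: -2+23=21 <22, l++
l=2 r=9: 0+23=23 >22, r--
l=2 r=8: 0+17=17 <22, l++
l=3 r=8: 1+17=18 <22, l++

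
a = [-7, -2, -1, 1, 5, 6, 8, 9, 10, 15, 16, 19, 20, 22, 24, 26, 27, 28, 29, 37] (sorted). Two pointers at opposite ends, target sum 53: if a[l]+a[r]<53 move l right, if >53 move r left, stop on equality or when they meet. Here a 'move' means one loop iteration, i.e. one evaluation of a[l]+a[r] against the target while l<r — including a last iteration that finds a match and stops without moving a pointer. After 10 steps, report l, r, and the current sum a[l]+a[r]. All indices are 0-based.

l=0 r=19: -7+37=30 <53, l++
l=1 r=19: -2+37=35 <53, l++
l=2 r=19: -1+37=36 <53, l++
l=3 r=19: 1+37=38 <53, l++
l=4 r=19: 5+37=42 <53, l++
l=5 r=19: 6+37=43 <53, l++
l=6 r=19: 8+37=45 <53, l++
l=7 r=19: 9+37=46 <53, l++
l=8 r=19: 10+37=47 <53, l++
l=9 r=19: 15+37=52 <53, l++

l=10, r=19, sum=53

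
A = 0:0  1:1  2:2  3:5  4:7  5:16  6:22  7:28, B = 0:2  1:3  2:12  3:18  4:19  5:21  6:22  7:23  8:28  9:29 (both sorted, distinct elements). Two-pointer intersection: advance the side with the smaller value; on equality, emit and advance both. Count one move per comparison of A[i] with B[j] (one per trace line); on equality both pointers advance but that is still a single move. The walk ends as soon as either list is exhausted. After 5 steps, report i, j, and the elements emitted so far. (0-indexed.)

i=0 j=0: 0<2, i++
i=1 j=0: 1<2, i++
i=2 j=0: 2==2 emit, i++,j++
i=3 j=1: 5>3, j++
i=3 j=2: 5<12, i++

i=4, j=2, emitted=[2]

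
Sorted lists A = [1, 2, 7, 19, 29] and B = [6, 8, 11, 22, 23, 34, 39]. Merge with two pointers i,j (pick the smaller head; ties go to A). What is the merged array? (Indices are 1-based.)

i=1 j=1: A[i]=1<=B[j]=6 take 1, i++
i=2 j=1: A[i]=2<=B[j]=6 take 2, i++
i=3 j=1: A[i]=7>B[j]=6 take 6, j++
i=3 j=2: A[i]=7<=B[j]=8 take 7, i++
i=4 j=2: A[i]=19>B[j]=8 take 8, j++
i=4 j=3: A[i]=19>B[j]=11 take 11, j++
i=4 j=4: A[i]=19<=B[j]=22 take 19, i++
i=5 j=4: A[i]=29>B[j]=22 take 22, j++
i=5 j=5: A[i]=29>B[j]=23 take 23, j++
i=5 j=6: A[i]=29<=B[j]=34 take 29, i++
i=6 j=6: A done, take B[j]=34, j++
i=6 j=7: A done, take B[j]=39, j++

[1, 2, 6, 7, 8, 11, 19, 22, 23, 29, 34, 39]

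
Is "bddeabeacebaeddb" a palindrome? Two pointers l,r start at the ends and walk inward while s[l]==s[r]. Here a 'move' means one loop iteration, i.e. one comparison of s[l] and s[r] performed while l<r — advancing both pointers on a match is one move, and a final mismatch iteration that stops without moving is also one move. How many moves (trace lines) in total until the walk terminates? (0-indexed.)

8 moves

[0,15] 'b'=='b' → l++,r--
[1,14] 'd'=='d' → l++,r--
[2,13] 'd'=='d' → l++,r--
[3,12] 'e'=='e' → l++,r--
[4,11] 'a'=='a' → l++,r--
[5,10] 'b'=='b' → l++,r--
[6,9] 'e'=='e' → l++,r--
[7,8] 'a'!='c' → stop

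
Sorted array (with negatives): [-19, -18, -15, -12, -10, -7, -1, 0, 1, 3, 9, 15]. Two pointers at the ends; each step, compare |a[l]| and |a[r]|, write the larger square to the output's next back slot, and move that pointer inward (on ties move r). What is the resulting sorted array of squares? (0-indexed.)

[0, 1, 1, 9, 49, 81, 100, 144, 225, 225, 324, 361]

[0,11] |-19|>|15| out[11]=361 → l++
[1,11] |-18|>|15| out[10]=324 → l++
[2,11] |-15|<=|15| out[9]=225 → r--
[2,10] |-15|>|9| out[8]=225 → l++
[3,10] |-12|>|9| out[7]=144 → l++
[4,10] |-10|>|9| out[6]=100 → l++
[5,10] |-7|<=|9| out[5]=81 → r--
[5,9] |-7|>|3| out[4]=49 → l++
[6,9] |-1|<=|3| out[3]=9 → r--
[6,8] |-1|<=|1| out[2]=1 → r--
[6,7] |-1|>|0| out[1]=1 → l++
[7,7] |0|<=|0| out[0]=0 → r--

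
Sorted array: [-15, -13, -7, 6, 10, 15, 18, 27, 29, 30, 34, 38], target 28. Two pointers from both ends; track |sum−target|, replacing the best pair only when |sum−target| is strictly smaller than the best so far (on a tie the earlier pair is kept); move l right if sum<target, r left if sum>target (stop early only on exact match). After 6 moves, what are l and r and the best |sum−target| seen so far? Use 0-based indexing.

l=0 r=11: -15+38=23 d=5 *, l++
l=1 r=11: -13+38=25 d=3 *, l++
l=2 r=11: -7+38=31 d=3, r--
l=2 r=10: -7+34=27 d=1 *, l++
l=3 r=10: 6+34=40 d=12, r--
l=3 r=9: 6+30=36 d=8, r--

l=3, r=8, best |Δ|=1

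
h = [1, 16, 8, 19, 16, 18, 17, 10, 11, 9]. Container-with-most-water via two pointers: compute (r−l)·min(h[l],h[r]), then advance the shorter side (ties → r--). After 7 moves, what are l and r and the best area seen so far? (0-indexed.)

l=0 r=9: min(1,9)*9=9 best=9 *, l++
l=1 r=9: min(16,9)*8=72 best=72 *, r--
l=1 r=8: min(16,11)*7=77 best=77 *, r--
l=1 r=7: min(16,10)*6=60 best=77, r--
l=1 r=6: min(16,17)*5=80 best=80 *, l++
l=2 r=6: min(8,17)*4=32 best=80, l++
l=3 r=6: min(19,17)*3=51 best=80, r--

l=3, r=5, best area=80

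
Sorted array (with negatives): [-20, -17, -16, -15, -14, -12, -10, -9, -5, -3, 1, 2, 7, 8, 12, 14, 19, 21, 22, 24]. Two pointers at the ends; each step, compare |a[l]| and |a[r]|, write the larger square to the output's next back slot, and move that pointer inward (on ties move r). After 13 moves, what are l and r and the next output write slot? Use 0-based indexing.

l=7, r=13, next write slot=6

[0,19] |-20|<=|24| out[19]=576 → r--
[0,18] |-20|<=|22| out[18]=484 → r--
[0,17] |-20|<=|21| out[17]=441 → r--
[0,16] |-20|>|19| out[16]=400 → l++
[1,16] |-17|<=|19| out[15]=361 → r--
[1,15] |-17|>|14| out[14]=289 → l++
[2,15] |-16|>|14| out[13]=256 → l++
[3,15] |-15|>|14| out[12]=225 → l++
[4,15] |-14|<=|14| out[11]=196 → r--
[4,14] |-14|>|12| out[10]=196 → l++
[5,14] |-12|<=|12| out[9]=144 → r--
[5,13] |-12|>|8| out[8]=144 → l++
[6,13] |-10|>|8| out[7]=100 → l++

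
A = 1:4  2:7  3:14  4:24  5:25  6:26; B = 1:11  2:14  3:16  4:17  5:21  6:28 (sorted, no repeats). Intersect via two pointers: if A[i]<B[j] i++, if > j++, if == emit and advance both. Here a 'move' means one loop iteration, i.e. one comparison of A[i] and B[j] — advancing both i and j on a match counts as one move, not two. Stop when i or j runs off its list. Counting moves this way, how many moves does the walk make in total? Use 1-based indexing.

i=1 j=1: 4<11, i++
i=2 j=1: 7<11, i++
i=3 j=1: 14>11, j++
i=3 j=2: 14==14 emit, i++,j++
i=4 j=3: 24>16, j++
i=4 j=4: 24>17, j++
i=4 j=5: 24>21, j++
i=4 j=6: 24<28, i++
i=5 j=6: 25<28, i++
i=6 j=6: 26<28, i++

10 moves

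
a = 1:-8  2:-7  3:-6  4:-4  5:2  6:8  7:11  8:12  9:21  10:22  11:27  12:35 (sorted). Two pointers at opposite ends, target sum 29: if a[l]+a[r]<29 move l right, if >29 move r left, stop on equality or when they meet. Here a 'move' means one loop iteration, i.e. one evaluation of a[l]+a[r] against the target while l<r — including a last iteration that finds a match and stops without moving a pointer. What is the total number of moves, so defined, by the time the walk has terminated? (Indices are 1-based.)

l=1 r=12: -8+35=27 <29, l++
l=2 r=12: -7+35=28 <29, l++
l=3 r=12: -6+35=29, found

3 moves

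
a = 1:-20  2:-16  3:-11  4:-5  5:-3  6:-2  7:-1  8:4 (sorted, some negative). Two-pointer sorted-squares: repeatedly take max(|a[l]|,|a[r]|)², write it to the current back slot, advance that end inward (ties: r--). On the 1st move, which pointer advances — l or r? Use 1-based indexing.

l

l=1 r=8: |-20|>|4| out[8]=400, l++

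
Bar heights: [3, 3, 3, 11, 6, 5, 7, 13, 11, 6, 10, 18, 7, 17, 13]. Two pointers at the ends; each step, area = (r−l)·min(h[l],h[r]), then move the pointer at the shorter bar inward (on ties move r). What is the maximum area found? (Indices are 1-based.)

max area = 121

[1,15] min(3,13)*14=42 best=42 * → l++
[2,15] min(3,13)*13=39 best=42 → l++
[3,15] min(3,13)*12=36 best=42 → l++
[4,15] min(11,13)*11=121 best=121 * → l++
[5,15] min(6,13)*10=60 best=121 → l++
[6,15] min(5,13)*9=45 best=121 → l++
[7,15] min(7,13)*8=56 best=121 → l++
[8,15] min(13,13)*7=91 best=121 → r--
[8,14] min(13,17)*6=78 best=121 → l++
[9,14] min(11,17)*5=55 best=121 → l++
[10,14] min(6,17)*4=24 best=121 → l++
[11,14] min(10,17)*3=30 best=121 → l++
[12,14] min(18,17)*2=34 best=121 → r--
[12,13] min(18,7)*1=7 best=121 → r--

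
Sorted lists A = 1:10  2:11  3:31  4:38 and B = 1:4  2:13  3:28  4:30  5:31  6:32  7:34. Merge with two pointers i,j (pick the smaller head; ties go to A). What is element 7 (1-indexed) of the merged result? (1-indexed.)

merged[7] = 31

[i=1,j=1] A[i]=10>B[j]=4 take 4 → j++
[i=1,j=2] A[i]=10<=B[j]=13 take 10 → i++
[i=2,j=2] A[i]=11<=B[j]=13 take 11 → i++
[i=3,j=2] A[i]=31>B[j]=13 take 13 → j++
[i=3,j=3] A[i]=31>B[j]=28 take 28 → j++
[i=3,j=4] A[i]=31>B[j]=30 take 30 → j++
[i=3,j=5] A[i]=31<=B[j]=31 take 31 → i++
[i=4,j=5] A[i]=38>B[j]=31 take 31 → j++
[i=4,j=6] A[i]=38>B[j]=32 take 32 → j++
[i=4,j=7] A[i]=38>B[j]=34 take 34 → j++
[i=4,j=8] B done, take A[i]=38 → i++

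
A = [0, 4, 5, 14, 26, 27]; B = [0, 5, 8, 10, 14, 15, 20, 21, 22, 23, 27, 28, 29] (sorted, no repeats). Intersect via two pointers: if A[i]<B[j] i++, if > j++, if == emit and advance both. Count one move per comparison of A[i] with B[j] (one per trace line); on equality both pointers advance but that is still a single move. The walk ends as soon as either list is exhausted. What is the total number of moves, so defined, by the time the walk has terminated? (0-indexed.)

i=0 j=0: 0==0 emit, i++,j++
i=1 j=1: 4<5, i++
i=2 j=1: 5==5 emit, i++,j++
i=3 j=2: 14>8, j++
i=3 j=3: 14>10, j++
i=3 j=4: 14==14 emit, i++,j++
i=4 j=5: 26>15, j++
i=4 j=6: 26>20, j++
i=4 j=7: 26>21, j++
i=4 j=8: 26>22, j++
i=4 j=9: 26>23, j++
i=4 j=10: 26<27, i++
i=5 j=10: 27==27 emit, i++,j++

13 moves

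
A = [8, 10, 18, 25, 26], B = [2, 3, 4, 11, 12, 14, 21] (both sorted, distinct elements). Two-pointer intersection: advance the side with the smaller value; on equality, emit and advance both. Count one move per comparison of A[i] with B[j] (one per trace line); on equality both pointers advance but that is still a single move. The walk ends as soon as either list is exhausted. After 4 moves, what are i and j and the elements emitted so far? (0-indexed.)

[i=0,j=0] 8>2 → j++
[i=0,j=1] 8>3 → j++
[i=0,j=2] 8>4 → j++
[i=0,j=3] 8<11 → i++

i=1, j=3, emitted=[]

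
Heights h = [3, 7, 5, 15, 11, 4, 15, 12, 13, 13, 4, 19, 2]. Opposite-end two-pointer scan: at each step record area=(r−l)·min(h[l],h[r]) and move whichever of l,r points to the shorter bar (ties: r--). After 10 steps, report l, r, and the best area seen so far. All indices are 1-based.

l=1 r=13: min(3,2)*12=24 best=24 *, r--
l=1 r=12: min(3,19)*11=33 best=33 *, l++
l=2 r=12: min(7,19)*10=70 best=70 *, l++
l=3 r=12: min(5,19)*9=45 best=70, l++
l=4 r=12: min(15,19)*8=120 best=120 *, l++
l=5 r=12: min(11,19)*7=77 best=120, l++
l=6 r=12: min(4,19)*6=24 best=120, l++
l=7 r=12: min(15,19)*5=75 best=120, l++
l=8 r=12: min(12,19)*4=48 best=120, l++
l=9 r=12: min(13,19)*3=39 best=120, l++

l=10, r=12, best area=120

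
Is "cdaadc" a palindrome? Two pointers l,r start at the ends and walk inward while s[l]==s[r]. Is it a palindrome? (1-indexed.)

l=1 r=6: 'c'=='c', l++,r--
l=2 r=5: 'd'=='d', l++,r--
l=3 r=4: 'a'=='a', l++,r--

palindrome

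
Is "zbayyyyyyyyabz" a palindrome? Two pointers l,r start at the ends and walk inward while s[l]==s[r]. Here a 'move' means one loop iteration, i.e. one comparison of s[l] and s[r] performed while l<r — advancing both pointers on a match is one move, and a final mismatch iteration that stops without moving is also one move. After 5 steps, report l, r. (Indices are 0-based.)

l=0 r=13: 'z'=='z', l++,r--
l=1 r=12: 'b'=='b', l++,r--
l=2 r=11: 'a'=='a', l++,r--
l=3 r=10: 'y'=='y', l++,r--
l=4 r=9: 'y'=='y', l++,r--

l=5, r=8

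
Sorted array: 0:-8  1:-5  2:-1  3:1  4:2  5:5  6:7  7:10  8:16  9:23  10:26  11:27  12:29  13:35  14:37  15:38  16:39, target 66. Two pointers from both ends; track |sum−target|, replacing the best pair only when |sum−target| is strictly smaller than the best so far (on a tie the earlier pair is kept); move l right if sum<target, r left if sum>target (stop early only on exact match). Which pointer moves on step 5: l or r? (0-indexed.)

l

[0,16] -8+39=31 d=35 * → l++
[1,16] -5+39=34 d=32 * → l++
[2,16] -1+39=38 d=28 * → l++
[3,16] 1+39=40 d=26 * → l++
[4,16] 2+39=41 d=25 * → l++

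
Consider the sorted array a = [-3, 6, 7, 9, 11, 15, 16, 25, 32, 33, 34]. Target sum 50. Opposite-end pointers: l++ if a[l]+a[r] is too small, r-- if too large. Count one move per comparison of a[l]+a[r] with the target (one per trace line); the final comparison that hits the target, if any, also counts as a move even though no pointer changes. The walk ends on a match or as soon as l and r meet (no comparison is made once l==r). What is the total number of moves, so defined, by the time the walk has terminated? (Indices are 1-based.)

[1,11] -3+34=31 <50 → l++
[2,11] 6+34=40 <50 → l++
[3,11] 7+34=41 <50 → l++
[4,11] 9+34=43 <50 → l++
[5,11] 11+34=45 <50 → l++
[6,11] 15+34=49 <50 → l++
[7,11] 16+34=50 → found

7 moves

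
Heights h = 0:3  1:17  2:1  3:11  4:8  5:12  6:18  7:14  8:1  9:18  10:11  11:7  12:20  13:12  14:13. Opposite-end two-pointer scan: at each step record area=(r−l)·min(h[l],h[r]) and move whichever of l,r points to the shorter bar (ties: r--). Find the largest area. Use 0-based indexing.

max area = 187

[0,14] min(3,13)*14=42 best=42 * → l++
[1,14] min(17,13)*13=169 best=169 * → r--
[1,13] min(17,12)*12=144 best=169 → r--
[1,12] min(17,20)*11=187 best=187 * → l++
[2,12] min(1,20)*10=10 best=187 → l++
[3,12] min(11,20)*9=99 best=187 → l++
[4,12] min(8,20)*8=64 best=187 → l++
[5,12] min(12,20)*7=84 best=187 → l++
[6,12] min(18,20)*6=108 best=187 → l++
[7,12] min(14,20)*5=70 best=187 → l++
[8,12] min(1,20)*4=4 best=187 → l++
[9,12] min(18,20)*3=54 best=187 → l++
[10,12] min(11,20)*2=22 best=187 → l++
[11,12] min(7,20)*1=7 best=187 → l++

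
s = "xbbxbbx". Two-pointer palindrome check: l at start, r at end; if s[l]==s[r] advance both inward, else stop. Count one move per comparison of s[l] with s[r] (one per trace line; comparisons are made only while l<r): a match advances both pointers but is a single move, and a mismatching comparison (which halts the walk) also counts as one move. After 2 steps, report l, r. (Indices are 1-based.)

l=1 r=7: 'x'=='x', l++,r--
l=2 r=6: 'b'=='b', l++,r--

l=3, r=5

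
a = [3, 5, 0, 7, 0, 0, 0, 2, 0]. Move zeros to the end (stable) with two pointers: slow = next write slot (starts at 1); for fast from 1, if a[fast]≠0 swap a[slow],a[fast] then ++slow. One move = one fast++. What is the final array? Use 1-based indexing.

[3, 5, 7, 2, 0, 0, 0, 0, 0]

(s=1,f=1) a[fast]=3≠0 swap→a[1]=3 → slow++,fast++
(s=2,f=2) a[fast]=5≠0 swap→a[2]=5 → slow++,fast++
(s=3,f=3) a[fast]=0 → fast++
(s=3,f=4) a[fast]=7≠0 swap→a[3]=7 → slow++,fast++
(s=4,f=5) a[fast]=0 → fast++
(s=4,f=6) a[fast]=0 → fast++
(s=4,f=7) a[fast]=0 → fast++
(s=4,f=8) a[fast]=2≠0 swap→a[4]=2 → slow++,fast++
(s=5,f=9) a[fast]=0 → fast++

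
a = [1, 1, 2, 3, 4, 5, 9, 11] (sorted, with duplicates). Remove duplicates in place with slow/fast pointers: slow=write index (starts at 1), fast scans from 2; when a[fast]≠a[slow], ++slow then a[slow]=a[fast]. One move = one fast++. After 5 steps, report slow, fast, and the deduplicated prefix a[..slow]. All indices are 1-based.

slow=1 fast=2: a[fast]=1=a[slow] dup, fast++
slow=1 fast=3: a[fast]=2≠a[slow]=1 write a[2]=2, slow++,fast++
slow=2 fast=4: a[fast]=3≠a[slow]=2 write a[3]=3, slow++,fast++
slow=3 fast=5: a[fast]=4≠a[slow]=3 write a[4]=4, slow++,fast++
slow=4 fast=6: a[fast]=5≠a[slow]=4 write a[5]=5, slow++,fast++

slow=5, fast=7, prefix=[1, 2, 3, 4, 5]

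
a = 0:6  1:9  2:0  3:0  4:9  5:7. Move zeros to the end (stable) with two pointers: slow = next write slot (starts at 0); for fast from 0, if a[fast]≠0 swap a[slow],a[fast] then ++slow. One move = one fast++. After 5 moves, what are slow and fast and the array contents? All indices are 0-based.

(s=0,f=0) a[fast]=6≠0 swap→a[0]=6 → slow++,fast++
(s=1,f=1) a[fast]=9≠0 swap→a[1]=9 → slow++,fast++
(s=2,f=2) a[fast]=0 → fast++
(s=2,f=3) a[fast]=0 → fast++
(s=2,f=4) a[fast]=9≠0 swap→a[2]=9 → slow++,fast++

slow=3, fast=5, a=[6, 9, 9, 0, 0, 7]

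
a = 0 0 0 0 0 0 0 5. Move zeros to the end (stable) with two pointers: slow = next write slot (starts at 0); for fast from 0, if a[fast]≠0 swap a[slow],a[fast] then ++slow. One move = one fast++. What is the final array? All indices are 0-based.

[5, 0, 0, 0, 0, 0, 0, 0]

slow=0 fast=0: a[fast]=0, fast++
slow=0 fast=1: a[fast]=0, fast++
slow=0 fast=2: a[fast]=0, fast++
slow=0 fast=3: a[fast]=0, fast++
slow=0 fast=4: a[fast]=0, fast++
slow=0 fast=5: a[fast]=0, fast++
slow=0 fast=6: a[fast]=0, fast++
slow=0 fast=7: a[fast]=5≠0 swap→a[0]=5, slow++,fast++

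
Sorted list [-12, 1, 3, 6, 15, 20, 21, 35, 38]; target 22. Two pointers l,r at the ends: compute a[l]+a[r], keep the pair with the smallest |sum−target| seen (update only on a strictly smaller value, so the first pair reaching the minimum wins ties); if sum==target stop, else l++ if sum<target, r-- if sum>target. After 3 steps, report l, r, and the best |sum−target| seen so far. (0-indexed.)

l=1, r=6, best |Δ|=1

l=0 r=8: -12+38=26 d=4 *, r--
l=0 r=7: -12+35=23 d=1 *, r--
l=0 r=6: -12+21=9 d=13, l++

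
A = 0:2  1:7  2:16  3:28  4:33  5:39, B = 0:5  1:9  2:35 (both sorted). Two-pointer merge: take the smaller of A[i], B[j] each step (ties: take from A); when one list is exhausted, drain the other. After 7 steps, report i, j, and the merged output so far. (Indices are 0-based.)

[i=0,j=0] A[i]=2<=B[j]=5 take 2 → i++
[i=1,j=0] A[i]=7>B[j]=5 take 5 → j++
[i=1,j=1] A[i]=7<=B[j]=9 take 7 → i++
[i=2,j=1] A[i]=16>B[j]=9 take 9 → j++
[i=2,j=2] A[i]=16<=B[j]=35 take 16 → i++
[i=3,j=2] A[i]=28<=B[j]=35 take 28 → i++
[i=4,j=2] A[i]=33<=B[j]=35 take 33 → i++

i=5, j=2, merged so far=[2, 5, 7, 9, 16, 28, 33]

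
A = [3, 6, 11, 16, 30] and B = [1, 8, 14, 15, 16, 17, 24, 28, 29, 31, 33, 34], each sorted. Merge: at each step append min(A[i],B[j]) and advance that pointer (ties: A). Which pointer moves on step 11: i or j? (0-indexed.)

i=0 j=0: A[i]=3>B[j]=1 take 1, j++
i=0 j=1: A[i]=3<=B[j]=8 take 3, i++
i=1 j=1: A[i]=6<=B[j]=8 take 6, i++
i=2 j=1: A[i]=11>B[j]=8 take 8, j++
i=2 j=2: A[i]=11<=B[j]=14 take 11, i++
i=3 j=2: A[i]=16>B[j]=14 take 14, j++
i=3 j=3: A[i]=16>B[j]=15 take 15, j++
i=3 j=4: A[i]=16<=B[j]=16 take 16, i++
i=4 j=4: A[i]=30>B[j]=16 take 16, j++
i=4 j=5: A[i]=30>B[j]=17 take 17, j++
i=4 j=6: A[i]=30>B[j]=24 take 24, j++

j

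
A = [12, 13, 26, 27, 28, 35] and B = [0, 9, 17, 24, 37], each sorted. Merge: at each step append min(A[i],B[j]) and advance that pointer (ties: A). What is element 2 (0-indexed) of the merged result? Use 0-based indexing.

merged[2] = 12

i=0 j=0: A[i]=12>B[j]=0 take 0, j++
i=0 j=1: A[i]=12>B[j]=9 take 9, j++
i=0 j=2: A[i]=12<=B[j]=17 take 12, i++
i=1 j=2: A[i]=13<=B[j]=17 take 13, i++
i=2 j=2: A[i]=26>B[j]=17 take 17, j++
i=2 j=3: A[i]=26>B[j]=24 take 24, j++
i=2 j=4: A[i]=26<=B[j]=37 take 26, i++
i=3 j=4: A[i]=27<=B[j]=37 take 27, i++
i=4 j=4: A[i]=28<=B[j]=37 take 28, i++
i=5 j=4: A[i]=35<=B[j]=37 take 35, i++
i=6 j=4: A done, take B[j]=37, j++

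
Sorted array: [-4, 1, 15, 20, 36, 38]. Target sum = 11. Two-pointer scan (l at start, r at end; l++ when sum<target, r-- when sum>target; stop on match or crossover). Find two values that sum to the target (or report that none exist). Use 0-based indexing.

(-4, 15)

l=0 r=5: -4+38=34 >11, r--
l=0 r=4: -4+36=32 >11, r--
l=0 r=3: -4+20=16 >11, r--
l=0 r=2: -4+15=11, found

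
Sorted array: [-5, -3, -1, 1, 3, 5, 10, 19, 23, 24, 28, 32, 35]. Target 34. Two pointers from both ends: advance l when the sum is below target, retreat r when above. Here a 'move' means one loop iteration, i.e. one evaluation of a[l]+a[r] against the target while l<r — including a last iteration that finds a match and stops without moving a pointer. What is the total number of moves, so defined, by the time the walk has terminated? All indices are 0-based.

3 moves

l=0 r=12: -5+35=30 <34, l++
l=1 r=12: -3+35=32 <34, l++
l=2 r=12: -1+35=34, found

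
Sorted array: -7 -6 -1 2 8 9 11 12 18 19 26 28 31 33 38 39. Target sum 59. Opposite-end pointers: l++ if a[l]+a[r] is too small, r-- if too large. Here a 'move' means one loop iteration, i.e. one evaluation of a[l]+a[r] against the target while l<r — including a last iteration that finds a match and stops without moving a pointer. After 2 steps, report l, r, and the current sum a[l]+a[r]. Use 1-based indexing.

l=1 r=16: -7+39=32 <59, l++
l=2 r=16: -6+39=33 <59, l++

l=3, r=16, sum=38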